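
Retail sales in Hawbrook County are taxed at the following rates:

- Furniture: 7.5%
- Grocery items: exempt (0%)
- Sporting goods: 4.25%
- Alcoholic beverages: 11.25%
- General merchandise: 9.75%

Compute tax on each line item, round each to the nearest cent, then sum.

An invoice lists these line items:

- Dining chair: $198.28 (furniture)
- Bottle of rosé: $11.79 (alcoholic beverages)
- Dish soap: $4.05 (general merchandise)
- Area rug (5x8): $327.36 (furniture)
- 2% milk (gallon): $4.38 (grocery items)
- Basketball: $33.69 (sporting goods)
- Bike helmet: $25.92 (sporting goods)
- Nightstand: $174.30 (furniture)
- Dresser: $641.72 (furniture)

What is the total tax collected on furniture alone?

Dining chair $198.28: furniture → 7.5% → $14.87
Area rug (5x8) $327.36: furniture → 7.5% → $24.55
Nightstand $174.30: furniture → 7.5% → $13.07
Dresser $641.72: furniture → 7.5% → $48.13
Tax on furniture = $14.87 + $24.55 + $13.07 + $48.13 = $100.62

$100.62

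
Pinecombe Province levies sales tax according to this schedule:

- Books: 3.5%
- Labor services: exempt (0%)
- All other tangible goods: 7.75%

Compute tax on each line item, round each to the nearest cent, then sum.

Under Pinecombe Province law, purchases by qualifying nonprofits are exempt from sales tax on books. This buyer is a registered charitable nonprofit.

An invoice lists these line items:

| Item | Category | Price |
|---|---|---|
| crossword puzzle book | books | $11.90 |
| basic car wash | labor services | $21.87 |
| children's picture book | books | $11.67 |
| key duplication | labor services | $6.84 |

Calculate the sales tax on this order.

Crossword puzzle book $11.90: books, buyer-exempt → 0% → $0.00
Basic car wash $21.87: labor services → 0% → $0.00
Children's picture book $11.67: books, buyer-exempt → 0% → $0.00
Key duplication $6.84: labor services → 0% → $0.00
Total tax = $0.00

$0.00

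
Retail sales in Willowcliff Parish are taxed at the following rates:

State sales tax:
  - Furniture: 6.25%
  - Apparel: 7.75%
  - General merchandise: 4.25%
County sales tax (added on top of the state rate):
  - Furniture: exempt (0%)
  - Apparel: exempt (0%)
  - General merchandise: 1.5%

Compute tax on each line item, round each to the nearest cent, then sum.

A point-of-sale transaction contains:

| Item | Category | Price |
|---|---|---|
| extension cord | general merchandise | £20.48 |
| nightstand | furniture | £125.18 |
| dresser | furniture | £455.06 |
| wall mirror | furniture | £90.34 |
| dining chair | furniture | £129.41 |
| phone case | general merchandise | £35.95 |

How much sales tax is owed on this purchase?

Extension cord £20.48: general merchandise → 4.25% + 1.5% county = 5.75% → £1.18
Nightstand £125.18: furniture → 6.25% + 0% county = 6.25% → £7.82
Dresser £455.06: furniture → 6.25% + 0% county = 6.25% → £28.44
Wall mirror £90.34: furniture → 6.25% + 0% county = 6.25% → £5.65
Dining chair £129.41: furniture → 6.25% + 0% county = 6.25% → £8.09
Phone case £35.95: general merchandise → 4.25% + 1.5% county = 5.75% → £2.07
Total tax = £1.18 + £7.82 + £28.44 + £5.65 + £8.09 + £2.07 = £53.25

£53.25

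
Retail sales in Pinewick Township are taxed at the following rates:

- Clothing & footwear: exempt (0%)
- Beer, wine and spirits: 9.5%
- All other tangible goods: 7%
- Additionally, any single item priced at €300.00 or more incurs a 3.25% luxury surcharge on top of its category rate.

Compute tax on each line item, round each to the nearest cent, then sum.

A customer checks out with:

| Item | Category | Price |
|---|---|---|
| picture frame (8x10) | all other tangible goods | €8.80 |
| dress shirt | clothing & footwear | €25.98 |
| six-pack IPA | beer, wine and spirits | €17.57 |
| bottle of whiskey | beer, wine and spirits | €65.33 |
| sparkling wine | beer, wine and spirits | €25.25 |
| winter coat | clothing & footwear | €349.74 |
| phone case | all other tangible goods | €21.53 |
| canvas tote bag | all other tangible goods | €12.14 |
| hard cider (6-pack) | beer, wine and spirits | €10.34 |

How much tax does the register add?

Picture frame (8x10) €8.80: all other tangible goods → 7% → €0.62
Dress shirt €25.98: clothing & footwear → 0% → €0.00
Six-pack IPA €17.57: beer, wine and spirits → 9.5% → €1.67
Bottle of whiskey €65.33: beer, wine and spirits → 9.5% → €6.21
Sparkling wine €25.25: beer, wine and spirits → 9.5% → €2.40
Winter coat €349.74: clothing & footwear → 0% + 3.25% surcharge = 3.25% → €11.37
Phone case €21.53: all other tangible goods → 7% → €1.51
Canvas tote bag €12.14: all other tangible goods → 7% → €0.85
Hard cider (6-pack) €10.34: beer, wine and spirits → 9.5% → €0.98
Total tax = €0.62 + €1.67 + €6.21 + €2.40 + €11.37 + €1.51 + €0.85 + €0.98 = €25.61

€25.61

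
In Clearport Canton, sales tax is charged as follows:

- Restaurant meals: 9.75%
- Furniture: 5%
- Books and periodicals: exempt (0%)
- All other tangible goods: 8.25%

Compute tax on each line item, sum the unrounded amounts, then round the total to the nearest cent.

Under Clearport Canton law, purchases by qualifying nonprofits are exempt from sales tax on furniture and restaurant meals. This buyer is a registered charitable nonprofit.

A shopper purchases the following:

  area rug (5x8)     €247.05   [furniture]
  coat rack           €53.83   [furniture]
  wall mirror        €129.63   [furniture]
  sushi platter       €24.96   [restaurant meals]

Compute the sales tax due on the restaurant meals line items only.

€0.00

Sushi platter €24.96: restaurant meals, buyer-exempt → 0% → €0.00
Tax on restaurant meals: unrounded sum = €0.00 → €0.00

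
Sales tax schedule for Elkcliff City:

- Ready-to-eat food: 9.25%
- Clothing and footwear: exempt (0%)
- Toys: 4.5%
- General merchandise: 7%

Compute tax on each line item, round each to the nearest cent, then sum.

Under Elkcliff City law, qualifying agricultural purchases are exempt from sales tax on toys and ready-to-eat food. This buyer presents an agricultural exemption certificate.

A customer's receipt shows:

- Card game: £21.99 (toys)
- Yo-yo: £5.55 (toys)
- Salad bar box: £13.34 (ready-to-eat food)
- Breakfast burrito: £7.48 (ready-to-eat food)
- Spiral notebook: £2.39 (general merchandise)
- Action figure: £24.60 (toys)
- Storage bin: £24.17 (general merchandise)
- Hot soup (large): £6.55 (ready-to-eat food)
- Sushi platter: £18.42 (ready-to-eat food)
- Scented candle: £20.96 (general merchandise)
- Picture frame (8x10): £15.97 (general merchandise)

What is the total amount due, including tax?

£165.87

Card game £21.99: toys, buyer-exempt → 0% → £0.00
Yo-yo £5.55: toys, buyer-exempt → 0% → £0.00
Salad bar box £13.34: ready-to-eat food, buyer-exempt → 0% → £0.00
Breakfast burrito £7.48: ready-to-eat food, buyer-exempt → 0% → £0.00
Spiral notebook £2.39: general merchandise → 7% → £0.17
Action figure £24.60: toys, buyer-exempt → 0% → £0.00
Storage bin £24.17: general merchandise → 7% → £1.69
Hot soup (large) £6.55: ready-to-eat food, buyer-exempt → 0% → £0.00
Sushi platter £18.42: ready-to-eat food, buyer-exempt → 0% → £0.00
Scented candle £20.96: general merchandise → 7% → £1.47
Picture frame (8x10) £15.97: general merchandise → 7% → £1.12
Subtotal = £161.42; tax = £4.45; total due = £165.87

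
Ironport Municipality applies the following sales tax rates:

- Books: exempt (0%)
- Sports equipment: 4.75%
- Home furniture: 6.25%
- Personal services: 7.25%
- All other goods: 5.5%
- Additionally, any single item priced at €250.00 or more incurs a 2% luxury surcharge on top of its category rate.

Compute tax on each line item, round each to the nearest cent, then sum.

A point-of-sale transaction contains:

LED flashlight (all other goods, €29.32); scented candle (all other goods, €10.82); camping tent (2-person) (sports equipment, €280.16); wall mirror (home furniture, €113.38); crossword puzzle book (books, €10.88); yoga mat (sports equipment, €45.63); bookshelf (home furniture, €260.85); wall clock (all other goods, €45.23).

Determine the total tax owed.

€54.39

LED flashlight €29.32: all other goods → 5.5% → €1.61
Scented candle €10.82: all other goods → 5.5% → €0.60
Camping tent (2-person) €280.16: sports equipment → 4.75% + 2% surcharge = 6.75% → €18.91
Wall mirror €113.38: home furniture → 6.25% → €7.09
Crossword puzzle book €10.88: books → 0% → €0.00
Yoga mat €45.63: sports equipment → 4.75% → €2.17
Bookshelf €260.85: home furniture → 6.25% + 2% surcharge = 8.25% → €21.52
Wall clock €45.23: all other goods → 5.5% → €2.49
Total tax = €1.61 + €0.60 + €18.91 + €7.09 + €2.17 + €21.52 + €2.49 = €54.39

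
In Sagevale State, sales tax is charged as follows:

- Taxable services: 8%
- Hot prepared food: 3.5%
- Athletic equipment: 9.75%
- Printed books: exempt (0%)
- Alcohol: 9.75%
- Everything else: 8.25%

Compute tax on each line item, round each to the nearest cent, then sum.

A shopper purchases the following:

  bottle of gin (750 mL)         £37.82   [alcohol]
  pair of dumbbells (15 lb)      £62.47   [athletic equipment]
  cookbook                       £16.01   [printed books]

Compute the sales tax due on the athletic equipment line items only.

£6.09

Pair of dumbbells (15 lb) £62.47: athletic equipment → 9.75% → £6.09
Tax on athletic equipment = £6.09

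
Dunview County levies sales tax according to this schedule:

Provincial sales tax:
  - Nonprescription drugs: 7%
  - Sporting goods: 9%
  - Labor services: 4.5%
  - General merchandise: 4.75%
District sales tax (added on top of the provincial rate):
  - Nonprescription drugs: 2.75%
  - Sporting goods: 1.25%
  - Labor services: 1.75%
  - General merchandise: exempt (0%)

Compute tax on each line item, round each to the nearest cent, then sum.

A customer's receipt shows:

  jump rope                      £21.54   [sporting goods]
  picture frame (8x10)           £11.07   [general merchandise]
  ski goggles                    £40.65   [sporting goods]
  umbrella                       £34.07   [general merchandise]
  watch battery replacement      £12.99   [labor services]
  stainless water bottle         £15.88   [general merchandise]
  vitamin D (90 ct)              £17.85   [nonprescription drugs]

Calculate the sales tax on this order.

Jump rope £21.54: sporting goods → 9% + 1.25% district = 10.25% → £2.21
Picture frame (8x10) £11.07: general merchandise → 4.75% + 0% district = 4.75% → £0.53
Ski goggles £40.65: sporting goods → 9% + 1.25% district = 10.25% → £4.17
Umbrella £34.07: general merchandise → 4.75% + 0% district = 4.75% → £1.62
Watch battery replacement £12.99: labor services → 4.5% + 1.75% district = 6.25% → £0.81
Stainless water bottle £15.88: general merchandise → 4.75% + 0% district = 4.75% → £0.75
Vitamin D (90 ct) £17.85: nonprescription drugs → 7% + 2.75% district = 9.75% → £1.74
Total tax = £2.21 + £0.53 + £4.17 + £1.62 + £0.81 + £0.75 + £1.74 = £11.83

£11.83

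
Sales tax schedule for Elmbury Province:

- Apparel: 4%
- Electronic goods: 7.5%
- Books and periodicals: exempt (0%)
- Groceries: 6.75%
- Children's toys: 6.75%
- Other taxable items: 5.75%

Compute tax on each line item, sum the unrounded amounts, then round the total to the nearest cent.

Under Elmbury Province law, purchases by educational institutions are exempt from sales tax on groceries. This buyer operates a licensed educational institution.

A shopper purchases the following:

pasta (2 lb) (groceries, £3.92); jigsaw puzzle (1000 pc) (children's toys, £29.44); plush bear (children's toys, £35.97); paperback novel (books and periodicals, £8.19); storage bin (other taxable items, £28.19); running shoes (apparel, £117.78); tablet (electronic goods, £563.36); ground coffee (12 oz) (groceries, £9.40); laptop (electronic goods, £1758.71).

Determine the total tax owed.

£184.90

Pasta (2 lb) £3.92: groceries, buyer-exempt → 0% → £0.00
Jigsaw puzzle (1000 pc) £29.44: children's toys → 6.75% → £1.9872
Plush bear £35.97: children's toys → 6.75% → £2.427975
Paperback novel £8.19: books and periodicals → 0% → £0.00
Storage bin £28.19: other taxable items → 5.75% → £1.620925
Running shoes £117.78: apparel → 4% → £4.7112
Tablet £563.36: electronic goods → 7.5% → £42.252
Ground coffee (12 oz) £9.40: groceries, buyer-exempt → 0% → £0.00
Laptop £1758.71: electronic goods → 7.5% → £131.90325
Unrounded tax sum = £184.90255 → £184.90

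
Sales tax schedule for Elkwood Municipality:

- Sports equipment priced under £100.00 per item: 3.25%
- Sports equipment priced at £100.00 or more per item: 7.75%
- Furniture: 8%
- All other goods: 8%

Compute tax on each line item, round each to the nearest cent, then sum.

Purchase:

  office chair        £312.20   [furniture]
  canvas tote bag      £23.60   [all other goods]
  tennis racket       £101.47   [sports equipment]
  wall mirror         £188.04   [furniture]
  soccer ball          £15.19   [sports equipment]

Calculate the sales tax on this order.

£50.26

Office chair £312.20: furniture → 8% → £24.98
Canvas tote bag £23.60: all other goods → 8% → £1.89
Tennis racket £101.47: sports equipment, £100.00 or more → 7.75% → £7.86
Wall mirror £188.04: furniture → 8% → £15.04
Soccer ball £15.19: sports equipment, under £100.00 → 3.25% → £0.49
Total tax = £24.98 + £1.89 + £7.86 + £15.04 + £0.49 = £50.26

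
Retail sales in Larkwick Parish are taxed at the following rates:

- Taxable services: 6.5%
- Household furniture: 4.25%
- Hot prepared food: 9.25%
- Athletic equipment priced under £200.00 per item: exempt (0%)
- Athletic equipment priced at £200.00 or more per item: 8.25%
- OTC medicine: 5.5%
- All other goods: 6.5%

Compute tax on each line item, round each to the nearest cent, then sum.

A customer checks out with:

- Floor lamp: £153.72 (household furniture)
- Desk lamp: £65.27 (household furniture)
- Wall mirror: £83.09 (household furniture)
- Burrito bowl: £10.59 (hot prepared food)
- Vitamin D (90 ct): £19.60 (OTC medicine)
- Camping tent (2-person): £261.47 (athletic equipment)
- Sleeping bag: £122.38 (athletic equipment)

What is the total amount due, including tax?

£752.58

Floor lamp £153.72: household furniture → 4.25% → £6.53
Desk lamp £65.27: household furniture → 4.25% → £2.77
Wall mirror £83.09: household furniture → 4.25% → £3.53
Burrito bowl £10.59: hot prepared food → 9.25% → £0.98
Vitamin D (90 ct) £19.60: OTC medicine → 5.5% → £1.08
Camping tent (2-person) £261.47: athletic equipment, £200.00 or more → 8.25% → £21.57
Sleeping bag £122.38: athletic equipment, under £200.00 → 0% → £0.00
Subtotal = £716.12; tax = £36.46; total due = £752.58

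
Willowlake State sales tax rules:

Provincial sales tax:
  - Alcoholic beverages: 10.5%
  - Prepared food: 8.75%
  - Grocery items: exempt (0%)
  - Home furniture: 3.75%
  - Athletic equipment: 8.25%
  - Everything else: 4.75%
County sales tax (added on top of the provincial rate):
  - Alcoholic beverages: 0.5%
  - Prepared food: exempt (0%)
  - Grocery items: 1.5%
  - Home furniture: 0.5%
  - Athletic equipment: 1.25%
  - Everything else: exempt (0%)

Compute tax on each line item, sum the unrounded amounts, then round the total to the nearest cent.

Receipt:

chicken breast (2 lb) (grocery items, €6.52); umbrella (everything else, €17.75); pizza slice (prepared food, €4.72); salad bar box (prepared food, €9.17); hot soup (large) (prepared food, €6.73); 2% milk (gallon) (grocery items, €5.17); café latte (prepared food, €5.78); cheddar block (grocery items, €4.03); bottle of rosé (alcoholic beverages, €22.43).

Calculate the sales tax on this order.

€5.86

Chicken breast (2 lb) €6.52: grocery items → 0% + 1.5% county = 1.5% → €0.0978
Umbrella €17.75: everything else → 4.75% + 0% county = 4.75% → €0.843125
Pizza slice €4.72: prepared food → 8.75% + 0% county = 8.75% → €0.413
Salad bar box €9.17: prepared food → 8.75% + 0% county = 8.75% → €0.802375
Hot soup (large) €6.73: prepared food → 8.75% + 0% county = 8.75% → €0.588875
2% milk (gallon) €5.17: grocery items → 0% + 1.5% county = 1.5% → €0.07755
Café latte €5.78: prepared food → 8.75% + 0% county = 8.75% → €0.50575
Cheddar block €4.03: grocery items → 0% + 1.5% county = 1.5% → €0.06045
Bottle of rosé €22.43: alcoholic beverages → 10.5% + 0.5% county = 11% → €2.4673
Unrounded tax sum = €5.856225 → €5.86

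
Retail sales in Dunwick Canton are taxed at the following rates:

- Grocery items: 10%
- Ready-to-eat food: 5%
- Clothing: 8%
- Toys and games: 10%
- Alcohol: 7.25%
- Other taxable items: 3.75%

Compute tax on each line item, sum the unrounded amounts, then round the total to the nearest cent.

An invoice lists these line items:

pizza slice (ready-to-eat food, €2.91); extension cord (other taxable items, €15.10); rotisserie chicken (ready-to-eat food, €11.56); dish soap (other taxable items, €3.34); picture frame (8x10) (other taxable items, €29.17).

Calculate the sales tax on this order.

€2.51

Pizza slice €2.91: ready-to-eat food → 5% → €0.1455
Extension cord €15.10: other taxable items → 3.75% → €0.56625
Rotisserie chicken €11.56: ready-to-eat food → 5% → €0.578
Dish soap €3.34: other taxable items → 3.75% → €0.12525
Picture frame (8x10) €29.17: other taxable items → 3.75% → €1.093875
Unrounded tax sum = €2.508875 → €2.51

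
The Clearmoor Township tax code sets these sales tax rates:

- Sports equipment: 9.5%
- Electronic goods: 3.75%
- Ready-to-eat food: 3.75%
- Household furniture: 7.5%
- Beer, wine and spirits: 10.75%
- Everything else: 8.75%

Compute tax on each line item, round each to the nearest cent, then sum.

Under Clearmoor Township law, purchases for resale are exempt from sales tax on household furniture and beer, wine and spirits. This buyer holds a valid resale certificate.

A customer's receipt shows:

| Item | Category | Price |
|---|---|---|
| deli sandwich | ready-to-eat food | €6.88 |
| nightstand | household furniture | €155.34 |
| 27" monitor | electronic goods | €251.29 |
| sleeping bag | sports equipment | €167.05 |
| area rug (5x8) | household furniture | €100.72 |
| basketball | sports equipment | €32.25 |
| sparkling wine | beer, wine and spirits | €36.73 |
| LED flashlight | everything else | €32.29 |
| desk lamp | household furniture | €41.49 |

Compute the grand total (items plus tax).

€855.48

Deli sandwich €6.88: ready-to-eat food → 3.75% → €0.26
Nightstand €155.34: household furniture, buyer-exempt → 0% → €0.00
27" monitor €251.29: electronic goods → 3.75% → €9.42
Sleeping bag €167.05: sports equipment → 9.5% → €15.87
Area rug (5x8) €100.72: household furniture, buyer-exempt → 0% → €0.00
Basketball €32.25: sports equipment → 9.5% → €3.06
Sparkling wine €36.73: beer, wine and spirits, buyer-exempt → 0% → €0.00
LED flashlight €32.29: everything else → 8.75% → €2.83
Desk lamp €41.49: household furniture, buyer-exempt → 0% → €0.00
Subtotal = €824.04; tax = €31.44; total due = €855.48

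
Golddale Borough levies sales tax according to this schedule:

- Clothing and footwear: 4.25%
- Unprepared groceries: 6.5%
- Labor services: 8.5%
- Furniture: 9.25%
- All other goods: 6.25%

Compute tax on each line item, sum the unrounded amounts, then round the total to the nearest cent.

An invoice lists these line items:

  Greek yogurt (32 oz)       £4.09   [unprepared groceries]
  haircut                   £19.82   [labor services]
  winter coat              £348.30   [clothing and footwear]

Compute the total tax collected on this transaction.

Greek yogurt (32 oz) £4.09: unprepared groceries → 6.5% → £0.26585
Haircut £19.82: labor services → 8.5% → £1.6847
Winter coat £348.30: clothing and footwear → 4.25% → £14.80275
Unrounded tax sum = £16.7533 → £16.75

£16.75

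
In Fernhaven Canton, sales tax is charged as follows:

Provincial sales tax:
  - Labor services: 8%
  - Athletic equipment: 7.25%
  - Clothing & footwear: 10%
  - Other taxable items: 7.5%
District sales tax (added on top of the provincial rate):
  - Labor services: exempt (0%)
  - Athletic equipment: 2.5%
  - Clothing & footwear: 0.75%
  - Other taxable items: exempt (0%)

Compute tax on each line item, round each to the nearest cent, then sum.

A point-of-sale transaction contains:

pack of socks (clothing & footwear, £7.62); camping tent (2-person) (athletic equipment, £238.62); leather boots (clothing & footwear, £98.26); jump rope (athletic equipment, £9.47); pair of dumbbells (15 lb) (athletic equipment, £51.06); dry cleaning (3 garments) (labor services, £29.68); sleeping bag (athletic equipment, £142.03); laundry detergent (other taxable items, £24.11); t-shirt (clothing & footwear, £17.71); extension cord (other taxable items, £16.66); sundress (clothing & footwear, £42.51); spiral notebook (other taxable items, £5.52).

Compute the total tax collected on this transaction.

Pack of socks £7.62: clothing & footwear → 10% + 0.75% district = 10.75% → £0.82
Camping tent (2-person) £238.62: athletic equipment → 7.25% + 2.5% district = 9.75% → £23.27
Leather boots £98.26: clothing & footwear → 10% + 0.75% district = 10.75% → £10.56
Jump rope £9.47: athletic equipment → 7.25% + 2.5% district = 9.75% → £0.92
Pair of dumbbells (15 lb) £51.06: athletic equipment → 7.25% + 2.5% district = 9.75% → £4.98
Dry cleaning (3 garments) £29.68: labor services → 8% + 0% district = 8% → £2.37
Sleeping bag £142.03: athletic equipment → 7.25% + 2.5% district = 9.75% → £13.85
Laundry detergent £24.11: other taxable items → 7.5% + 0% district = 7.5% → £1.81
T-shirt £17.71: clothing & footwear → 10% + 0.75% district = 10.75% → £1.90
Extension cord £16.66: other taxable items → 7.5% + 0% district = 7.5% → £1.25
Sundress £42.51: clothing & footwear → 10% + 0.75% district = 10.75% → £4.57
Spiral notebook £5.52: other taxable items → 7.5% + 0% district = 7.5% → £0.41
Total tax = £0.82 + £23.27 + £10.56 + £0.92 + £4.98 + £2.37 + £13.85 + £1.81 + £1.90 + £1.25 + £4.57 + £0.41 = £66.71

£66.71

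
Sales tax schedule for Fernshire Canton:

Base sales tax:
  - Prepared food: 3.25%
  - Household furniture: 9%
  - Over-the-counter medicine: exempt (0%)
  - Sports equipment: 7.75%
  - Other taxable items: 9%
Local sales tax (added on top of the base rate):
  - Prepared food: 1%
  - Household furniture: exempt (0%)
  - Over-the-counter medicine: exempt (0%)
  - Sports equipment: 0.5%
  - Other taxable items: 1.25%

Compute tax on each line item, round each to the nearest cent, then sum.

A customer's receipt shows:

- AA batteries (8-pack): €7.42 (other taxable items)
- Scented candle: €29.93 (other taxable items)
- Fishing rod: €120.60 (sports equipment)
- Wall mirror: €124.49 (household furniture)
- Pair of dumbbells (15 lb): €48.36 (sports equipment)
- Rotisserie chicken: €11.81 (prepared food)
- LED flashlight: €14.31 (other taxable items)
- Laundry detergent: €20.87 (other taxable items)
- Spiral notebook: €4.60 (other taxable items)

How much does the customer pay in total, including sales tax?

AA batteries (8-pack) €7.42: other taxable items → 9% + 1.25% local = 10.25% → €0.76
Scented candle €29.93: other taxable items → 9% + 1.25% local = 10.25% → €3.07
Fishing rod €120.60: sports equipment → 7.75% + 0.5% local = 8.25% → €9.95
Wall mirror €124.49: household furniture → 9% + 0% local = 9% → €11.20
Pair of dumbbells (15 lb) €48.36: sports equipment → 7.75% + 0.5% local = 8.25% → €3.99
Rotisserie chicken €11.81: prepared food → 3.25% + 1% local = 4.25% → €0.50
LED flashlight €14.31: other taxable items → 9% + 1.25% local = 10.25% → €1.47
Laundry detergent €20.87: other taxable items → 9% + 1.25% local = 10.25% → €2.14
Spiral notebook €4.60: other taxable items → 9% + 1.25% local = 10.25% → €0.47
Subtotal = €382.39; tax = €33.55; total due = €415.94

€415.94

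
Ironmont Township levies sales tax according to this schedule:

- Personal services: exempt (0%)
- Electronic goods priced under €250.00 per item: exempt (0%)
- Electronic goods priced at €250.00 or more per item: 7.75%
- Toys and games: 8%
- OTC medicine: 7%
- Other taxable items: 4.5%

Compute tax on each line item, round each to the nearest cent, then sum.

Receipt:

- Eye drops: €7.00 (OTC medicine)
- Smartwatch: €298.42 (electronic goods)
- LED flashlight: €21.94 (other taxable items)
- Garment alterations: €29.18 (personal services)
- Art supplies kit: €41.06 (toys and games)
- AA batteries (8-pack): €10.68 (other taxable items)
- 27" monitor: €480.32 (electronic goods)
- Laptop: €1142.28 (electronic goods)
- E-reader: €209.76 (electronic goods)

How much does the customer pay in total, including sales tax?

€2394.76

Eye drops €7.00: OTC medicine → 7% → €0.49
Smartwatch €298.42: electronic goods, €250.00 or more → 7.75% → €23.13
LED flashlight €21.94: other taxable items → 4.5% → €0.99
Garment alterations €29.18: personal services → 0% → €0.00
Art supplies kit €41.06: toys and games → 8% → €3.28
AA batteries (8-pack) €10.68: other taxable items → 4.5% → €0.48
27" monitor €480.32: electronic goods, €250.00 or more → 7.75% → €37.22
Laptop €1142.28: electronic goods, €250.00 or more → 7.75% → €88.53
E-reader €209.76: electronic goods, under €250.00 → 0% → €0.00
Subtotal = €2240.64; tax = €154.12; total due = €2394.76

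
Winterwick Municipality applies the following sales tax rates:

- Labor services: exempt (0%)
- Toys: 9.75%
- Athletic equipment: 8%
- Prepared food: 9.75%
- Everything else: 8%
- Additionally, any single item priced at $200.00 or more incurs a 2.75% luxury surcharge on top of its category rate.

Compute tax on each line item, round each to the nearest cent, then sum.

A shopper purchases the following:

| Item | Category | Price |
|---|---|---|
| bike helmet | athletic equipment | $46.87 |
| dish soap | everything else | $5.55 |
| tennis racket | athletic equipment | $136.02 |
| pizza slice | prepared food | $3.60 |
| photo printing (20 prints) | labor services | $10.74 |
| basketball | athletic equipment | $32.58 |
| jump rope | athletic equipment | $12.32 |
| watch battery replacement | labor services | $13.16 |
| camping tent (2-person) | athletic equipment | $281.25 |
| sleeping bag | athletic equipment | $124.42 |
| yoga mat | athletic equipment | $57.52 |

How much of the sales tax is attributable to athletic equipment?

Bike helmet $46.87: athletic equipment → 8% → $3.75
Tennis racket $136.02: athletic equipment → 8% → $10.88
Basketball $32.58: athletic equipment → 8% → $2.61
Jump rope $12.32: athletic equipment → 8% → $0.99
Camping tent (2-person) $281.25: athletic equipment → 8% + 2.75% surcharge = 10.75% → $30.23
Sleeping bag $124.42: athletic equipment → 8% → $9.95
Yoga mat $57.52: athletic equipment → 8% → $4.60
Tax on athletic equipment = $3.75 + $10.88 + $2.61 + $0.99 + $30.23 + $9.95 + $4.60 = $63.01

$63.01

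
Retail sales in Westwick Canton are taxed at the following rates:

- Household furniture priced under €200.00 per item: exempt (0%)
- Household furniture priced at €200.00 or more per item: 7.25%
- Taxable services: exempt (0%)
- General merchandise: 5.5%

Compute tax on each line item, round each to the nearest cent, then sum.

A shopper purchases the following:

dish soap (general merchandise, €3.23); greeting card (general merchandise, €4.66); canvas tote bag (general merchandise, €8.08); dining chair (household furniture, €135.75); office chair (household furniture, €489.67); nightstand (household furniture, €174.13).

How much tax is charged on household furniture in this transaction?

€35.50

Dining chair €135.75: household furniture, under €200.00 → 0% → €0.00
Office chair €489.67: household furniture, €200.00 or more → 7.25% → €35.50
Nightstand €174.13: household furniture, under €200.00 → 0% → €0.00
Tax on household furniture = €0.00 + €35.50 + €0.00 = €35.50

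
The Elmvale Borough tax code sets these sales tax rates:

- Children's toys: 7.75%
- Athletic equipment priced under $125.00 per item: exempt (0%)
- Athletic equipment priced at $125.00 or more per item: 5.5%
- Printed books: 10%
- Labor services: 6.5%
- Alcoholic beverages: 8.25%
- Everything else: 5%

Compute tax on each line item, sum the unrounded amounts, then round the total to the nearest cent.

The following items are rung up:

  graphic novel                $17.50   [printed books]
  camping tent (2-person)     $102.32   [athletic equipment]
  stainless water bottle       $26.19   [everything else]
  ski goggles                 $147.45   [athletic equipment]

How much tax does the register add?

$11.17

Graphic novel $17.50: printed books → 10% → $1.75
Camping tent (2-person) $102.32: athletic equipment, under $125.00 → 0% → $0.00
Stainless water bottle $26.19: everything else → 5% → $1.3095
Ski goggles $147.45: athletic equipment, $125.00 or more → 5.5% → $8.10975
Unrounded tax sum = $11.16925 → $11.17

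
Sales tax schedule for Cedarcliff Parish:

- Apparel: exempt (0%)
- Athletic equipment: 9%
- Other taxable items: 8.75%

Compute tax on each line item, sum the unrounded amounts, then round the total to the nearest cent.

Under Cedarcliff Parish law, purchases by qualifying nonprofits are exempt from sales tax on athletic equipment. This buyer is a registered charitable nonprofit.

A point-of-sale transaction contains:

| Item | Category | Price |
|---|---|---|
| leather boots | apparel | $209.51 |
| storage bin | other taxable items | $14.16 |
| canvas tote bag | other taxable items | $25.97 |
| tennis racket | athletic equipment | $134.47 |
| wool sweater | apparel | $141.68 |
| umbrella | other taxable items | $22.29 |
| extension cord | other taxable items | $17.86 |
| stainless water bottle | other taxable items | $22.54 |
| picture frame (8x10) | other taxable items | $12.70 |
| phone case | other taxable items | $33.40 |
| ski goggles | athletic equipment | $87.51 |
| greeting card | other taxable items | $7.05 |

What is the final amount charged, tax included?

$742.79

Leather boots $209.51: apparel → 0% → $0.00
Storage bin $14.16: other taxable items → 8.75% → $1.239
Canvas tote bag $25.97: other taxable items → 8.75% → $2.272375
Tennis racket $134.47: athletic equipment, buyer-exempt → 0% → $0.00
Wool sweater $141.68: apparel → 0% → $0.00
Umbrella $22.29: other taxable items → 8.75% → $1.950375
Extension cord $17.86: other taxable items → 8.75% → $1.56275
Stainless water bottle $22.54: other taxable items → 8.75% → $1.97225
Picture frame (8x10) $12.70: other taxable items → 8.75% → $1.11125
Phone case $33.40: other taxable items → 8.75% → $2.9225
Ski goggles $87.51: athletic equipment, buyer-exempt → 0% → $0.00
Greeting card $7.05: other taxable items → 8.75% → $0.616875
Subtotal = $729.14; unrounded tax = $13.647375 → $13.65; total due = $742.79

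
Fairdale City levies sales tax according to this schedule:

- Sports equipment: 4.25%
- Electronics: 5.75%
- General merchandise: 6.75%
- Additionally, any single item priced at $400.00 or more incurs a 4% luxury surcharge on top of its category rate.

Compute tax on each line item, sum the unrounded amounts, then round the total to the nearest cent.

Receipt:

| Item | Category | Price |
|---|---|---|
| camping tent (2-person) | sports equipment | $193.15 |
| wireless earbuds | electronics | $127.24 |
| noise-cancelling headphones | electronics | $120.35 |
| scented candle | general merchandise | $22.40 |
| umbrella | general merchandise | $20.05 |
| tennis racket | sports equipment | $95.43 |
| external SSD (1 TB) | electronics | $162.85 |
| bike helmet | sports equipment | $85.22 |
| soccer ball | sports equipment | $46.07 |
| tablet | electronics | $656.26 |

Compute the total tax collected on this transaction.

Camping tent (2-person) $193.15: sports equipment → 4.25% → $8.208875
Wireless earbuds $127.24: electronics → 5.75% → $7.3163
Noise-cancelling headphones $120.35: electronics → 5.75% → $6.920125
Scented candle $22.40: general merchandise → 6.75% → $1.512
Umbrella $20.05: general merchandise → 6.75% → $1.353375
Tennis racket $95.43: sports equipment → 4.25% → $4.055775
External SSD (1 TB) $162.85: electronics → 5.75% → $9.363875
Bike helmet $85.22: sports equipment → 4.25% → $3.62185
Soccer ball $46.07: sports equipment → 4.25% → $1.957975
Tablet $656.26: electronics → 5.75% + 4% surcharge = 9.75% → $63.98535
Unrounded tax sum = $108.2955 → $108.30

$108.30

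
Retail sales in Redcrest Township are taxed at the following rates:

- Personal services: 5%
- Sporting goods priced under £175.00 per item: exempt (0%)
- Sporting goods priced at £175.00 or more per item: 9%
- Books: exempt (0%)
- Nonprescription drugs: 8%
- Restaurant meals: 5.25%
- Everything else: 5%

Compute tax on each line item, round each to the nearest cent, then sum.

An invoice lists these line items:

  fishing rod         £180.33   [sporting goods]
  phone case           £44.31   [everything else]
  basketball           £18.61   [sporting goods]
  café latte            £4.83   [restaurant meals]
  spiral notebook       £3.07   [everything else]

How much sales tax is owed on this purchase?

£18.85

Fishing rod £180.33: sporting goods, £175.00 or more → 9% → £16.23
Phone case £44.31: everything else → 5% → £2.22
Basketball £18.61: sporting goods, under £175.00 → 0% → £0.00
Café latte £4.83: restaurant meals → 5.25% → £0.25
Spiral notebook £3.07: everything else → 5% → £0.15
Total tax = £16.23 + £2.22 + £0.25 + £0.15 = £18.85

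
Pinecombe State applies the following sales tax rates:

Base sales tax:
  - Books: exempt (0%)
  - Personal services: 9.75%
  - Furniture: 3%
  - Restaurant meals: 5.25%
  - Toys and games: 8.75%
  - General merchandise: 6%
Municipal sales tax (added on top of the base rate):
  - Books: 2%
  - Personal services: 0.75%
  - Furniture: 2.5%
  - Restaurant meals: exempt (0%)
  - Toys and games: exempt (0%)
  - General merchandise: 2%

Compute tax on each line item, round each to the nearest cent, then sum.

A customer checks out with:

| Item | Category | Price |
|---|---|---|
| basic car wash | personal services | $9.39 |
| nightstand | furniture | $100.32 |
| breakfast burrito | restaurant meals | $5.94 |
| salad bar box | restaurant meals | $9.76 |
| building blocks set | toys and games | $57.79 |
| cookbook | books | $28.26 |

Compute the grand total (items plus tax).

$224.42

Basic car wash $9.39: personal services → 9.75% + 0.75% municipal = 10.5% → $0.99
Nightstand $100.32: furniture → 3% + 2.5% municipal = 5.5% → $5.52
Breakfast burrito $5.94: restaurant meals → 5.25% + 0% municipal = 5.25% → $0.31
Salad bar box $9.76: restaurant meals → 5.25% + 0% municipal = 5.25% → $0.51
Building blocks set $57.79: toys and games → 8.75% + 0% municipal = 8.75% → $5.06
Cookbook $28.26: books → 0% + 2% municipal = 2% → $0.57
Subtotal = $211.46; tax = $12.96; total due = $224.42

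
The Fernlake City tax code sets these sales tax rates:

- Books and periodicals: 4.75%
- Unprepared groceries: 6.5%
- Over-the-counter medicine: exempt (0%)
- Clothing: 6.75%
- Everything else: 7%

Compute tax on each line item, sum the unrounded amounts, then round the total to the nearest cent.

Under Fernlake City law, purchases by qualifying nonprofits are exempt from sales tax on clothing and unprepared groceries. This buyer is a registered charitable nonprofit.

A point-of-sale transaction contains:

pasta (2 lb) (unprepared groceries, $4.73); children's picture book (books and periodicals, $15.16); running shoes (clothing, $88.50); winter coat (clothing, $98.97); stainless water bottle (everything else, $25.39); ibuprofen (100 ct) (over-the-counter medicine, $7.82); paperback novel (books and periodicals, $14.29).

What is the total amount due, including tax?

Pasta (2 lb) $4.73: unprepared groceries, buyer-exempt → 0% → $0.00
Children's picture book $15.16: books and periodicals → 4.75% → $0.7201
Running shoes $88.50: clothing, buyer-exempt → 0% → $0.00
Winter coat $98.97: clothing, buyer-exempt → 0% → $0.00
Stainless water bottle $25.39: everything else → 7% → $1.7773
Ibuprofen (100 ct) $7.82: over-the-counter medicine → 0% → $0.00
Paperback novel $14.29: books and periodicals → 4.75% → $0.678775
Subtotal = $254.86; unrounded tax = $3.176175 → $3.18; total due = $258.04

$258.04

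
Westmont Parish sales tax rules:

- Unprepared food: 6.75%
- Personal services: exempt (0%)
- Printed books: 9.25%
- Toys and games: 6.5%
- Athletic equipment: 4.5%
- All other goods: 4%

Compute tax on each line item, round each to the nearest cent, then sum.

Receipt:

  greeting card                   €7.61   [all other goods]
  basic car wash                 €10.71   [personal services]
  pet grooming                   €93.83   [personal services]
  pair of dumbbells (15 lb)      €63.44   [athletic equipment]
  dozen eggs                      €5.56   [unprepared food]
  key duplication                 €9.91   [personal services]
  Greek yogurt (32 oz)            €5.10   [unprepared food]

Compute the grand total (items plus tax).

€200.03

Greeting card €7.61: all other goods → 4% → €0.30
Basic car wash €10.71: personal services → 0% → €0.00
Pet grooming €93.83: personal services → 0% → €0.00
Pair of dumbbells (15 lb) €63.44: athletic equipment → 4.5% → €2.85
Dozen eggs €5.56: unprepared food → 6.75% → €0.38
Key duplication €9.91: personal services → 0% → €0.00
Greek yogurt (32 oz) €5.10: unprepared food → 6.75% → €0.34
Subtotal = €196.16; tax = €3.87; total due = €200.03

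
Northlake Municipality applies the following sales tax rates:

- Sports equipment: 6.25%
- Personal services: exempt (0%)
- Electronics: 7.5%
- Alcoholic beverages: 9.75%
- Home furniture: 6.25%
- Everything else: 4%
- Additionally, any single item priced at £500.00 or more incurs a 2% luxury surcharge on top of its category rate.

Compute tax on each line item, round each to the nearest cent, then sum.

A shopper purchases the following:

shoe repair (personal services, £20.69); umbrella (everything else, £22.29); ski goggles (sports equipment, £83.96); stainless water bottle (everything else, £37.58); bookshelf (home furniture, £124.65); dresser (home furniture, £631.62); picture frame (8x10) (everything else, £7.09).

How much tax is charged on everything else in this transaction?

Umbrella £22.29: everything else → 4% → £0.89
Stainless water bottle £37.58: everything else → 4% → £1.50
Picture frame (8x10) £7.09: everything else → 4% → £0.28
Tax on everything else = £0.89 + £1.50 + £0.28 = £2.67

£2.67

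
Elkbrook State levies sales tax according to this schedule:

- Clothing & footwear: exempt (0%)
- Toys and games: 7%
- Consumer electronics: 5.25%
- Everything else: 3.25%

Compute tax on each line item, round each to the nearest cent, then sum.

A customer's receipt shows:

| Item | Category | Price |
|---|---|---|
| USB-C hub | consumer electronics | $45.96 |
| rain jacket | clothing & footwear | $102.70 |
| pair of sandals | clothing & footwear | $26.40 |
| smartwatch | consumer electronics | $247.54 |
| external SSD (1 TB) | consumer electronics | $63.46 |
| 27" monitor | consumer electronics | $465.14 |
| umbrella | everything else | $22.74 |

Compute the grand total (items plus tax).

USB-C hub $45.96: consumer electronics → 5.25% → $2.41
Rain jacket $102.70: clothing & footwear → 0% → $0.00
Pair of sandals $26.40: clothing & footwear → 0% → $0.00
Smartwatch $247.54: consumer electronics → 5.25% → $13.00
External SSD (1 TB) $63.46: consumer electronics → 5.25% → $3.33
27" monitor $465.14: consumer electronics → 5.25% → $24.42
Umbrella $22.74: everything else → 3.25% → $0.74
Subtotal = $973.94; tax = $43.90; total due = $1017.84

$1017.84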